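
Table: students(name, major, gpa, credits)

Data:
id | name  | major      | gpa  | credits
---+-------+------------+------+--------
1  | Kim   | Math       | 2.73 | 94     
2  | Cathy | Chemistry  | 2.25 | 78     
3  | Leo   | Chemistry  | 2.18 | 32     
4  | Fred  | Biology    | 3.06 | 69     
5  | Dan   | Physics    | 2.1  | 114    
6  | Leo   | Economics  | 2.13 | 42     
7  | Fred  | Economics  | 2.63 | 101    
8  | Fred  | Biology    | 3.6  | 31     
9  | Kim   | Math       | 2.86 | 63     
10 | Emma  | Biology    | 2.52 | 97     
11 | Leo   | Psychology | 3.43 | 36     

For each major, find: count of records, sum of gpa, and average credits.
SELECT major,
       COUNT(*) as cnt,
       SUM(gpa) as total_gpa,
       AVG(credits) as avg_credits
FROM students
GROUP BY major

Result:
  Biology: 3 records, 9.18 total gpa, 65.67 avg credits
  Chemistry: 2 records, 4.43 total gpa, 55.00 avg credits
  Economics: 2 records, 4.76 total gpa, 71.50 avg credits
  Math: 2 records, 5.59 total gpa, 78.50 avg credits
  Physics: 1 records, 2.10 total gpa, 114.00 avg credits
  Psychology: 1 records, 3.43 total gpa, 36.00 avg credits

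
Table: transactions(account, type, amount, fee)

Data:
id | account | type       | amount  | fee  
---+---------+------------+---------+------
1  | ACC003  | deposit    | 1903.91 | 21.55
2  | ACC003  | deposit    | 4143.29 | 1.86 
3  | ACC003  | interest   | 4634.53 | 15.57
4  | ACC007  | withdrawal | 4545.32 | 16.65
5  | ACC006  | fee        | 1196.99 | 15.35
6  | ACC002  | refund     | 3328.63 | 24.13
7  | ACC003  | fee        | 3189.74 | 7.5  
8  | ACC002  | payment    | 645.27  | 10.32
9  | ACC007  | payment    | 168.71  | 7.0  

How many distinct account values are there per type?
SELECT type, COUNT(DISTINCT account)
FROM transactions
GROUP BY type

Result:
  deposit: 1 distinct
  fee: 2 distinct
  interest: 1 distinct
  payment: 2 distinct
  refund: 1 distinct
  withdrawal: 1 distinct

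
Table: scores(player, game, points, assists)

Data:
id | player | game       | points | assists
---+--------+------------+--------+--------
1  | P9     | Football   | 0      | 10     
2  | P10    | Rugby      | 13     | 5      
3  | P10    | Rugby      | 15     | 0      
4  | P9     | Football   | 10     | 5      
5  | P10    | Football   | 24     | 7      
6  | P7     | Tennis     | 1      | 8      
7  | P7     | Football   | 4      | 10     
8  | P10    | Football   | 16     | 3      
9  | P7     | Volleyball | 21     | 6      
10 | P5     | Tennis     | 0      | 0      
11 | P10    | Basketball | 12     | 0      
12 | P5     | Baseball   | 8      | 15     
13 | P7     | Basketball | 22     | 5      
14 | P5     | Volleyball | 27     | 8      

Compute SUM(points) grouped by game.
SELECT game, SUM(points) as result
FROM scores
GROUP BY game

Result:
  Baseball: 8
  Basketball: 34
  Football: 54
  Rugby: 28
  Tennis: 1
  Volleyball: 48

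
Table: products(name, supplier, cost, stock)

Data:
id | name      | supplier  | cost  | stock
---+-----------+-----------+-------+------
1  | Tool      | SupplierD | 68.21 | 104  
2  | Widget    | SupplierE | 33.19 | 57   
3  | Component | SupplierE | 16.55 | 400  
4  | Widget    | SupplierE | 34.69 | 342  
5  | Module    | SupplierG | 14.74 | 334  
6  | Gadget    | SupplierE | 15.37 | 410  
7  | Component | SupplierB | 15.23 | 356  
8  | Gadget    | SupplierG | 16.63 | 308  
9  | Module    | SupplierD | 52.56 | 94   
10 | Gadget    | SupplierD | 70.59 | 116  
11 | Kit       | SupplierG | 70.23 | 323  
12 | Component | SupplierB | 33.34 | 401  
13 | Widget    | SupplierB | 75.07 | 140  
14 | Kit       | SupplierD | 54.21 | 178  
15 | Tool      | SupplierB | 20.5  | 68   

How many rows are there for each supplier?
SELECT supplier, COUNT(*) as count
FROM products
GROUP BY supplier

Result:
  SupplierB: 4
  SupplierD: 4
  SupplierE: 4
  SupplierG: 3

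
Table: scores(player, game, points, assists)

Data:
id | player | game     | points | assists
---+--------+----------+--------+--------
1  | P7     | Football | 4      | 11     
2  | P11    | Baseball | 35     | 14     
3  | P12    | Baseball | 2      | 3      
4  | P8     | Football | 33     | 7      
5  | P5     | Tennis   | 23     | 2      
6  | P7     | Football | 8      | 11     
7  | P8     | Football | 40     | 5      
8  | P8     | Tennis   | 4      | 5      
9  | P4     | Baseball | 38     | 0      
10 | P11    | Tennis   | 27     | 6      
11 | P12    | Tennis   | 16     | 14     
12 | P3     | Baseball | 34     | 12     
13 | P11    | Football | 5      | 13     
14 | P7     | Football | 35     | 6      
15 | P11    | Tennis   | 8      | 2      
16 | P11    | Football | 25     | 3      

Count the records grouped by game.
SELECT game, COUNT(*) as count
FROM scores
GROUP BY game

Result:
  Baseball: 4
  Football: 7
  Tennis: 5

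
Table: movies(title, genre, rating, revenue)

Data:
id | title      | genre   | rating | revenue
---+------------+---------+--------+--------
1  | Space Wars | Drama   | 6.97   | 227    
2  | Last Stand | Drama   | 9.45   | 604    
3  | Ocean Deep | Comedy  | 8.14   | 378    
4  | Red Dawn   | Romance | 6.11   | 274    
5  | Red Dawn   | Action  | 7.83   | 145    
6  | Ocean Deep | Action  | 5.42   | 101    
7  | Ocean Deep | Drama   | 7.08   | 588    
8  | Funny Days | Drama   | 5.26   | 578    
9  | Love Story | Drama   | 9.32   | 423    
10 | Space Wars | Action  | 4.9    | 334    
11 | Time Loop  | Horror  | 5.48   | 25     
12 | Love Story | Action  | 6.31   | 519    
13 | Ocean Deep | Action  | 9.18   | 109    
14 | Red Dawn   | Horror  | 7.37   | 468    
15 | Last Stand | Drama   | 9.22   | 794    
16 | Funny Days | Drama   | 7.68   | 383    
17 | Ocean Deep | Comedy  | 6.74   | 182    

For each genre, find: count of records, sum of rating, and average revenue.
SELECT genre,
       COUNT(*) as cnt,
       SUM(rating) as total_rating,
       AVG(revenue) as avg_revenue
FROM movies
GROUP BY genre

Result:
  Action: 5 records, 33.64 total rating, 241.60 avg revenue
  Comedy: 2 records, 14.88 total rating, 280.00 avg revenue
  Drama: 7 records, 54.98 total rating, 513.86 avg revenue
  Horror: 2 records, 12.85 total rating, 246.50 avg revenue
  Romance: 1 records, 6.11 total rating, 274.00 avg revenue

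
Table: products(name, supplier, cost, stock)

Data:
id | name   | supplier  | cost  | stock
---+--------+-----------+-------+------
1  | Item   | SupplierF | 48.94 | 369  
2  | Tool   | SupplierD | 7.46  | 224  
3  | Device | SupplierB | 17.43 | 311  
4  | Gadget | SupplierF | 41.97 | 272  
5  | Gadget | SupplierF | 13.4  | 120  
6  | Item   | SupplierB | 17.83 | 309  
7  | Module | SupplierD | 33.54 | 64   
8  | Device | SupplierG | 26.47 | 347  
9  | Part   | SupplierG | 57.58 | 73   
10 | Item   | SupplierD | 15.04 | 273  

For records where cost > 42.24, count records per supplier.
SELECT supplier, COUNT(*)
FROM products
WHERE cost > 42.24
GROUP BY supplier

Note: WHERE filters rows before grouping.

Result:
  SupplierF: 1
  SupplierG: 1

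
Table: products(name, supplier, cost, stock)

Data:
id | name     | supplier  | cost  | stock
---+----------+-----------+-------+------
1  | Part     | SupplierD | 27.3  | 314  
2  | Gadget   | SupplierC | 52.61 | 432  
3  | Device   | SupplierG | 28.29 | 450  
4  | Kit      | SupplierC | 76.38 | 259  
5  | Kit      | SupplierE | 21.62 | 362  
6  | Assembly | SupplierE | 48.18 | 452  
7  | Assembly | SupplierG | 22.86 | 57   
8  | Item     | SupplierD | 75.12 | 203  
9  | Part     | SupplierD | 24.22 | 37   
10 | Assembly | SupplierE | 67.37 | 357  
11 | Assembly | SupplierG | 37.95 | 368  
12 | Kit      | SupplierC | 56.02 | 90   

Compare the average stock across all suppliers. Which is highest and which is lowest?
SELECT supplier, AVG(stock)
FROM products
GROUP BY supplier
ORDER BY AVG(stock)

All groups:
  SupplierD: 184.67
  SupplierC: 260.33
  SupplierG: 291.67
  SupplierE: 390.33

Highest: SupplierE (390.33)
Lowest: SupplierD (184.67)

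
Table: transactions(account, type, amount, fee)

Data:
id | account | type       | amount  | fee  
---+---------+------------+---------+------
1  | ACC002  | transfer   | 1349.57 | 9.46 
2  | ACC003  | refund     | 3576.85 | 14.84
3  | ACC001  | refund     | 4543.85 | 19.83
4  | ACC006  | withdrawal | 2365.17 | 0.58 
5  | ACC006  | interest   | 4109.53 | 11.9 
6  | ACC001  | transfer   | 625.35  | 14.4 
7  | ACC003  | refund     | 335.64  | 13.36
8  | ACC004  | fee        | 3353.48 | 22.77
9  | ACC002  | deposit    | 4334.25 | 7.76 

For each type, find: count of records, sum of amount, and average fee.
SELECT type,
       COUNT(*) as cnt,
       SUM(amount) as total_amount,
       AVG(fee) as avg_fee
FROM transactions
GROUP BY type

Result:
  deposit: 1 records, 4334.25 total amount, 7.76 avg fee
  fee: 1 records, 3353.48 total amount, 22.77 avg fee
  interest: 1 records, 4109.53 total amount, 11.90 avg fee
  refund: 3 records, 8456.34 total amount, 16.01 avg fee
  transfer: 2 records, 1974.92 total amount, 11.93 avg fee
  withdrawal: 1 records, 2365.17 total amount, 0.58 avg fee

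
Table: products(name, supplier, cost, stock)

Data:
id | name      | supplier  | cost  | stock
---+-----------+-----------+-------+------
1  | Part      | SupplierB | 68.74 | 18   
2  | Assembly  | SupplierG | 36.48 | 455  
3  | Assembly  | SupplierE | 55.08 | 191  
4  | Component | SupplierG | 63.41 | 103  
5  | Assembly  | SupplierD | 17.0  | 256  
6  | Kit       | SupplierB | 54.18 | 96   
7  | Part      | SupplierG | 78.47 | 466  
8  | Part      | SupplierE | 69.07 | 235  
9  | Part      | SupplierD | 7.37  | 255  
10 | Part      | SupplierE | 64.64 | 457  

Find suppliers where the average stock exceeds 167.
SELECT supplier, AVG(stock)
FROM products
GROUP BY supplier
HAVING AVG(stock) > 167

Result:
  SupplierD: avg=255.50
  SupplierE: avg=294.33
  SupplierG: avg=341.33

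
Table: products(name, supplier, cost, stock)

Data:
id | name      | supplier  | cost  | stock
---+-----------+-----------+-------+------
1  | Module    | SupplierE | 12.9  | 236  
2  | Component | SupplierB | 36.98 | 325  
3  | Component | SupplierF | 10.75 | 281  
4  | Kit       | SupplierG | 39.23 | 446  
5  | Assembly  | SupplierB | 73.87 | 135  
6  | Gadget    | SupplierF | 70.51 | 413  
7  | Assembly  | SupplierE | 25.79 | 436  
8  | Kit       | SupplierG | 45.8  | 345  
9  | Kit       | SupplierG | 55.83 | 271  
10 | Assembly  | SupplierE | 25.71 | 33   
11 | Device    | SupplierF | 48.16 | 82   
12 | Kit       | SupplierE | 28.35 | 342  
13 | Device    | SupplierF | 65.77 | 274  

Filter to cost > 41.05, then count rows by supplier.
SELECT supplier, COUNT(*)
FROM products
WHERE cost > 41.05
GROUP BY supplier

Note: WHERE filters rows before grouping.

Result:
  SupplierB: 1
  SupplierF: 3
  SupplierG: 2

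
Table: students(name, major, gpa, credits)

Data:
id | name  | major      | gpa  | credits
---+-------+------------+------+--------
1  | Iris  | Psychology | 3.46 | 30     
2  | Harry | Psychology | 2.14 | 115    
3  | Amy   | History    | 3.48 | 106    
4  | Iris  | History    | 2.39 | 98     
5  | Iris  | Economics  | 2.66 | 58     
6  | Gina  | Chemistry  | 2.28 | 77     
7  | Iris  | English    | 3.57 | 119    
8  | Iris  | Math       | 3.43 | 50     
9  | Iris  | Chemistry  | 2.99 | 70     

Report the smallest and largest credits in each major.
SELECT major, MIN(credits), MAX(credits)
FROM students
GROUP BY major

Result:
  Chemistry: min=70, max=77
  Economics: min=58, max=58
  English: min=119, max=119
  History: min=98, max=106
  Math: min=50, max=50
  Psychology: min=30, max=115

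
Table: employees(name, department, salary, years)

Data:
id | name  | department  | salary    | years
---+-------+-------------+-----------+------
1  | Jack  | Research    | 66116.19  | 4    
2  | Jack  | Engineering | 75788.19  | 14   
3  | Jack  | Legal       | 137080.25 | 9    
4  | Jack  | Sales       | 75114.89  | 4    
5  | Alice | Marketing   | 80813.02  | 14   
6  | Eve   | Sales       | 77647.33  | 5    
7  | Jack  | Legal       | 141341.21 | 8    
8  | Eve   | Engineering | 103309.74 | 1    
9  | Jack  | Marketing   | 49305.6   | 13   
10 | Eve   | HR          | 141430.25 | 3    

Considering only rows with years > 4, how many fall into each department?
SELECT department, COUNT(*)
FROM employees
WHERE years > 4
GROUP BY department

Note: WHERE filters rows before grouping.

Result:
  Engineering: 1
  Legal: 2
  Marketing: 2
  Sales: 1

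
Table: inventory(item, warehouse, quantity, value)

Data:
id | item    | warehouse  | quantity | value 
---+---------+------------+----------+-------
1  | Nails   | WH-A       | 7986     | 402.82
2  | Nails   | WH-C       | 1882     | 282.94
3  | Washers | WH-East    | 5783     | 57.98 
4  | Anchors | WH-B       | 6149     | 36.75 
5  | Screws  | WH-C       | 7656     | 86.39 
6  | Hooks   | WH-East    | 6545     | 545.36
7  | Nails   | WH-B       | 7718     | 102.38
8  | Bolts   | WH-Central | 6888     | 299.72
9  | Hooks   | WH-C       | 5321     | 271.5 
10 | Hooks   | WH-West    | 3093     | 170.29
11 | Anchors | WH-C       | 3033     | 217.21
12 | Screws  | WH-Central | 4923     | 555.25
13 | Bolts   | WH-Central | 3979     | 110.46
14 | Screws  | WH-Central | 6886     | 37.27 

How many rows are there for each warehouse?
SELECT warehouse, COUNT(*) as count
FROM inventory
GROUP BY warehouse

Result:
  WH-A: 1
  WH-B: 2
  WH-C: 4
  WH-Central: 4
  WH-East: 2
  WH-West: 1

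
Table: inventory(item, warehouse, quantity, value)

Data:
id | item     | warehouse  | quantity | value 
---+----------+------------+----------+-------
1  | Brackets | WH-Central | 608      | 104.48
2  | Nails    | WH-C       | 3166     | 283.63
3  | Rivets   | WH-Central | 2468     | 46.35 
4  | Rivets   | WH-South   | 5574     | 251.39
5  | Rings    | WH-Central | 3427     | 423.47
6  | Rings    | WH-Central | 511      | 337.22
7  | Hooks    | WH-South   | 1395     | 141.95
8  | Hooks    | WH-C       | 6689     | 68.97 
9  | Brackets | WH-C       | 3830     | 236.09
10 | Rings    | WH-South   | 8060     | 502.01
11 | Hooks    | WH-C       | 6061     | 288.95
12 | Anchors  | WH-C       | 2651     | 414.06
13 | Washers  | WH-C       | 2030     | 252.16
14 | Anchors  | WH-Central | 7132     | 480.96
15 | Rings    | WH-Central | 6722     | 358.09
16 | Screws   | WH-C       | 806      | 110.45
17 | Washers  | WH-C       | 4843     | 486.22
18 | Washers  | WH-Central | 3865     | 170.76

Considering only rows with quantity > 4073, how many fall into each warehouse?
SELECT warehouse, COUNT(*)
FROM inventory
WHERE quantity > 4073
GROUP BY warehouse

Note: WHERE filters rows before grouping.

Result:
  WH-C: 3
  WH-Central: 2
  WH-South: 2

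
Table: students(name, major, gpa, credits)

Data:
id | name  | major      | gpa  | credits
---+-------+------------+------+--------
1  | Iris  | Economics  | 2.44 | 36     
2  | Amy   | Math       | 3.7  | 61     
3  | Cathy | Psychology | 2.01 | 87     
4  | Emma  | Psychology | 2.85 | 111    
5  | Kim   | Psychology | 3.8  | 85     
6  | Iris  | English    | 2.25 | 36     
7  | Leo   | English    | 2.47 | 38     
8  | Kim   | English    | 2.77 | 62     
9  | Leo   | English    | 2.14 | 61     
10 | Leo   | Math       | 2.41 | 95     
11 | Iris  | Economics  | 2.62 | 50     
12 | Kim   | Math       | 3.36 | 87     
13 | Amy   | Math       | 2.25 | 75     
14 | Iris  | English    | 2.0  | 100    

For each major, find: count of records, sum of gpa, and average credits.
SELECT major,
       COUNT(*) as cnt,
       SUM(gpa) as total_gpa,
       AVG(credits) as avg_credits
FROM students
GROUP BY major

Result:
  Economics: 2 records, 5.06 total gpa, 43.00 avg credits
  English: 5 records, 11.63 total gpa, 59.40 avg credits
  Math: 4 records, 11.72 total gpa, 79.50 avg credits
  Psychology: 3 records, 8.66 total gpa, 94.33 avg credits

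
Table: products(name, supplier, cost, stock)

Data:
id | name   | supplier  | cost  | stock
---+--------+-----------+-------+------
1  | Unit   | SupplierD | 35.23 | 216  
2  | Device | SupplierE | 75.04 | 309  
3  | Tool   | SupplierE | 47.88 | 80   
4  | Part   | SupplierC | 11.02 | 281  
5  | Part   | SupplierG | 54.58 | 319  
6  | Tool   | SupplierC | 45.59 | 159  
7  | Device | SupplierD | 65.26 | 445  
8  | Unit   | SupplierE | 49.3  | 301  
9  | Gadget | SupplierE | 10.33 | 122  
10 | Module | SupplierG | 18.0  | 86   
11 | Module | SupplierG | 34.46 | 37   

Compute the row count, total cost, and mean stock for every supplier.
SELECT supplier,
       COUNT(*) as cnt,
       SUM(cost) as total_cost,
       AVG(stock) as avg_stock
FROM products
GROUP BY supplier

Result:
  SupplierC: 2 records, 56.61 total cost, 220.00 avg stock
  SupplierD: 2 records, 100.49 total cost, 330.50 avg stock
  SupplierE: 4 records, 182.55 total cost, 203.00 avg stock
  SupplierG: 3 records, 107.04 total cost, 147.33 avg stock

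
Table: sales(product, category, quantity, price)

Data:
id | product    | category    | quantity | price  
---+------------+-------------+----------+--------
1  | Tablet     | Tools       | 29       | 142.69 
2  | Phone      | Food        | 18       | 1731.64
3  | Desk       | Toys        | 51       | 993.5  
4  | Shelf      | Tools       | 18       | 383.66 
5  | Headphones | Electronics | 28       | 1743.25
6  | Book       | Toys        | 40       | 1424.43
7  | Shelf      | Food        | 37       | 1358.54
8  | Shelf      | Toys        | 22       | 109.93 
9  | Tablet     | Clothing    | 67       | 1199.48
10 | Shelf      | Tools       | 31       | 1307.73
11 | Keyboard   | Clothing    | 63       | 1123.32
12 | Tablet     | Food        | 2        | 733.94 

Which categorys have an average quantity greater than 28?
SELECT category, AVG(quantity)
FROM sales
GROUP BY category
HAVING AVG(quantity) > 28

Result:
  Clothing: avg=65.00
  Toys: avg=37.67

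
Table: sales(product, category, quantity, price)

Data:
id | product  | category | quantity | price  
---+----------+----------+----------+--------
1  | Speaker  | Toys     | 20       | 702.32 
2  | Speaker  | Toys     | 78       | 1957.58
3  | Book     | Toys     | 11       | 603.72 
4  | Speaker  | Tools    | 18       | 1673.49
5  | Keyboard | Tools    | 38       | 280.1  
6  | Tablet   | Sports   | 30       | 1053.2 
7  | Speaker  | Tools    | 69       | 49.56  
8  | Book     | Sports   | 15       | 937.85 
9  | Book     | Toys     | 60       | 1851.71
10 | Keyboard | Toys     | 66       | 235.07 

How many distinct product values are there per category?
SELECT category, COUNT(DISTINCT product)
FROM sales
GROUP BY category

Result:
  Sports: 2 distinct
  Tools: 2 distinct
  Toys: 3 distinct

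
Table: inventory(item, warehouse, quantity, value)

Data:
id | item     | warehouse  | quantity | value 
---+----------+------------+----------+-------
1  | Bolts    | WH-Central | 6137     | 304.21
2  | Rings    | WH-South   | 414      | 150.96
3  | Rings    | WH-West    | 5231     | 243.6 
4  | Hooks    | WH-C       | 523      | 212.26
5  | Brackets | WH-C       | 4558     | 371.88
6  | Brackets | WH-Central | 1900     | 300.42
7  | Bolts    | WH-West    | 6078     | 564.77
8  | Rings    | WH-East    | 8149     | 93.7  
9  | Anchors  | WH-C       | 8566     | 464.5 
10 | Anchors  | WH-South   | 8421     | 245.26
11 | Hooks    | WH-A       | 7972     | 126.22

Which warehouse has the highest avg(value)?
SELECT warehouse, AVG(value) as val
FROM inventory
GROUP BY warehouse
ORDER BY val DESC
LIMIT 1

Result: WH-West with avg(value) = 404.19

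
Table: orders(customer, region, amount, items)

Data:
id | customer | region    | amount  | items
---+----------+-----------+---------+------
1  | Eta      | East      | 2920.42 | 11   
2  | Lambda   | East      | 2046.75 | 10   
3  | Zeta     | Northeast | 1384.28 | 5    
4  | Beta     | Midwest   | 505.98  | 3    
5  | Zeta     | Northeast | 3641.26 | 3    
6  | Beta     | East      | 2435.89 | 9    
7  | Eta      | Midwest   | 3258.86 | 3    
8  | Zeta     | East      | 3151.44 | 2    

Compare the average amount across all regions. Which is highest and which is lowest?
SELECT region, AVG(amount)
FROM orders
GROUP BY region
ORDER BY AVG(amount)

All groups:
  Midwest: 1882.42
  Northeast: 2512.77
  East: 2638.63

Highest: East (2638.63)
Lowest: Midwest (1882.42)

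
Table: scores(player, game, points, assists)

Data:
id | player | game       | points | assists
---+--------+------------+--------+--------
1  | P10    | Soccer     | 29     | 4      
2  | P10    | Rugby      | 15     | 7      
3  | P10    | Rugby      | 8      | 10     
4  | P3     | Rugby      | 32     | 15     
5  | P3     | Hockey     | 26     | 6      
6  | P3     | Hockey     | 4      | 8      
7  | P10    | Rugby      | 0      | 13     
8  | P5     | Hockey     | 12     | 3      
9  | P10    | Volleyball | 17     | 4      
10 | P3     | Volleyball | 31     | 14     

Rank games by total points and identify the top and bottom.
SELECT game, SUM(points)
FROM scores
GROUP BY game
ORDER BY SUM(points)

All groups:
  Soccer: 29
  Hockey: 42
  Volleyball: 48
  Rugby: 55

Highest: Rugby (55)
Lowest: Soccer (29)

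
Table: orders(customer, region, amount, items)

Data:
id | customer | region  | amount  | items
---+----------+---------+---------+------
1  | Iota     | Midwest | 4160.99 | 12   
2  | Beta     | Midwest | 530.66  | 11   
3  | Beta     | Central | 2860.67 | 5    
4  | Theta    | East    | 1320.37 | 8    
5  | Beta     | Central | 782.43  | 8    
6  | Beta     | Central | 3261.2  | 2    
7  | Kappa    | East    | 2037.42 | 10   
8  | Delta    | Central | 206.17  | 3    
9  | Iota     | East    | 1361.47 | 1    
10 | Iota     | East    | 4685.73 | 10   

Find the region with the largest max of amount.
SELECT region, MAX(amount) as val
FROM orders
GROUP BY region
ORDER BY val DESC
LIMIT 1

Result: East with max(amount) = 4685.73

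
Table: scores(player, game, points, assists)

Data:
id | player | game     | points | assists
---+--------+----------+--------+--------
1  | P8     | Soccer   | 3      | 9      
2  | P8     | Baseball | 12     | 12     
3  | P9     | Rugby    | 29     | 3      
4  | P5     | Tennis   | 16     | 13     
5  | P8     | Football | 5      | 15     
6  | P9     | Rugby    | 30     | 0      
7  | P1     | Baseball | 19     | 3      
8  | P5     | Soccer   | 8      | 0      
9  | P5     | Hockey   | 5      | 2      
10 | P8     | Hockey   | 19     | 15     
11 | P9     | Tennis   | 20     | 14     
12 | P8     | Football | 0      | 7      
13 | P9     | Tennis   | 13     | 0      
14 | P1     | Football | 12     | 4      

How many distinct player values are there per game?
SELECT game, COUNT(DISTINCT player)
FROM scores
GROUP BY game

Result:
  Baseball: 2 distinct
  Football: 2 distinct
  Hockey: 2 distinct
  Rugby: 1 distinct
  Soccer: 2 distinct
  Tennis: 2 distinct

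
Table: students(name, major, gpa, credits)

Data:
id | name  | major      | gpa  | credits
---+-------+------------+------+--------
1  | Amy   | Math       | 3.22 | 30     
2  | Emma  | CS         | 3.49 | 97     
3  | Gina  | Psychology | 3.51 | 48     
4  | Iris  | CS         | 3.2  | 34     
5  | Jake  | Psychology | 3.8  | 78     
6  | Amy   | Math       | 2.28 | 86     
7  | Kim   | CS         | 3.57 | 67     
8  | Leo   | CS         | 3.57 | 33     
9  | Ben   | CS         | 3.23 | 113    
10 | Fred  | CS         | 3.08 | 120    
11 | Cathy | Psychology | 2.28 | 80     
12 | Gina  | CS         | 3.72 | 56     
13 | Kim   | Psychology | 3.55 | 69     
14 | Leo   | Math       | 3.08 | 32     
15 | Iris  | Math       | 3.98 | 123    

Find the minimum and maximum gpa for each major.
SELECT major, MIN(gpa), MAX(gpa)
FROM students
GROUP BY major

Result:
  CS: min=3.08, max=3.72
  Math: min=2.28, max=3.98
  Psychology: min=2.28, max=3.80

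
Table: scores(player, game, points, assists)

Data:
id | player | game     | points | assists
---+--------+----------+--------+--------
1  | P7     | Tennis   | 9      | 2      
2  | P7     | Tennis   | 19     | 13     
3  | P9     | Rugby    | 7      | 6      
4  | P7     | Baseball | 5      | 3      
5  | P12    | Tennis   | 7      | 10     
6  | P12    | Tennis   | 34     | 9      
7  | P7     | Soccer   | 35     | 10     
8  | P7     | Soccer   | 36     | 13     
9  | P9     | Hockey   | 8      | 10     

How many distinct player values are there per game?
SELECT game, COUNT(DISTINCT player)
FROM scores
GROUP BY game

Result:
  Baseball: 1 distinct
  Hockey: 1 distinct
  Rugby: 1 distinct
  Soccer: 1 distinct
  Tennis: 2 distinct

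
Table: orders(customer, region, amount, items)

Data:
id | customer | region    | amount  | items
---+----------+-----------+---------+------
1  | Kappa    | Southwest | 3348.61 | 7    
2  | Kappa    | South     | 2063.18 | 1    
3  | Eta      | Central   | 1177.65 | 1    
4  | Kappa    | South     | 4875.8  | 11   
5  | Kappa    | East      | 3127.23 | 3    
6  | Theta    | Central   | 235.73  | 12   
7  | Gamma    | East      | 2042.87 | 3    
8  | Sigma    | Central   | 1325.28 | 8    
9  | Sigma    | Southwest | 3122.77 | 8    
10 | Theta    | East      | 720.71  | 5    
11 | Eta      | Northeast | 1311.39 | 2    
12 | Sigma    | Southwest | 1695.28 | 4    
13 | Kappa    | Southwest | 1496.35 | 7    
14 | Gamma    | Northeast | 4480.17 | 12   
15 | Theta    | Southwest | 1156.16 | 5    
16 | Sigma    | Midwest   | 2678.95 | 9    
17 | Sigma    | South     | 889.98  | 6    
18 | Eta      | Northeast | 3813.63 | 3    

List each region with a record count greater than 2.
SELECT region, COUNT(*) as cnt
FROM orders
GROUP BY region
HAVING COUNT(*) > 2

Result:
  Central: 3
  East: 3
  Northeast: 3
  South: 3
  Southwest: 5

Note: HAVING filters groups after aggregation, WHERE filters rows before.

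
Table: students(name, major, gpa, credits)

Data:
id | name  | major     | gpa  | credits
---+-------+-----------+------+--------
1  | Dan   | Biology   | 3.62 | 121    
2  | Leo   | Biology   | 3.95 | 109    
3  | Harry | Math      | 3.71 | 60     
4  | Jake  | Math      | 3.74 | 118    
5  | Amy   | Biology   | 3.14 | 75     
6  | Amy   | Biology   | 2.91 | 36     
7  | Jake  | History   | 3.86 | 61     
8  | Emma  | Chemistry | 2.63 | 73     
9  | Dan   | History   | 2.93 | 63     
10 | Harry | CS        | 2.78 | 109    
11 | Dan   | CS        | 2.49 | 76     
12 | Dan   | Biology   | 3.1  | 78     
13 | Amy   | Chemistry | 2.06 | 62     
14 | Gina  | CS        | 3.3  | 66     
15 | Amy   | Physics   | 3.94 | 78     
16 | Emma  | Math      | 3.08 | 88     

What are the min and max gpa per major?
SELECT major, MIN(gpa), MAX(gpa)
FROM students
GROUP BY major

Result:
  Biology: min=2.91, max=3.95
  CS: min=2.49, max=3.30
  Chemistry: min=2.06, max=2.63
  History: min=2.93, max=3.86
  Math: min=3.08, max=3.74
  Physics: min=3.94, max=3.94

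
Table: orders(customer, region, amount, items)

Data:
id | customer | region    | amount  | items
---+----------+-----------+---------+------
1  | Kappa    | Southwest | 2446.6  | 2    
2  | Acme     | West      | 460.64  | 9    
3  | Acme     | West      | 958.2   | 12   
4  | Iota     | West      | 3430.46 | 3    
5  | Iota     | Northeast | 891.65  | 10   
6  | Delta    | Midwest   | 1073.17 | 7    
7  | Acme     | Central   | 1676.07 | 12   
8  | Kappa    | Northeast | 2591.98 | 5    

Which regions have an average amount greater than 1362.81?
SELECT region, AVG(amount)
FROM orders
GROUP BY region
HAVING AVG(amount) > 1362.81

Result:
  Central: avg=1676.07
  Northeast: avg=1741.82
  Southwest: avg=2446.60
  West: avg=1616.43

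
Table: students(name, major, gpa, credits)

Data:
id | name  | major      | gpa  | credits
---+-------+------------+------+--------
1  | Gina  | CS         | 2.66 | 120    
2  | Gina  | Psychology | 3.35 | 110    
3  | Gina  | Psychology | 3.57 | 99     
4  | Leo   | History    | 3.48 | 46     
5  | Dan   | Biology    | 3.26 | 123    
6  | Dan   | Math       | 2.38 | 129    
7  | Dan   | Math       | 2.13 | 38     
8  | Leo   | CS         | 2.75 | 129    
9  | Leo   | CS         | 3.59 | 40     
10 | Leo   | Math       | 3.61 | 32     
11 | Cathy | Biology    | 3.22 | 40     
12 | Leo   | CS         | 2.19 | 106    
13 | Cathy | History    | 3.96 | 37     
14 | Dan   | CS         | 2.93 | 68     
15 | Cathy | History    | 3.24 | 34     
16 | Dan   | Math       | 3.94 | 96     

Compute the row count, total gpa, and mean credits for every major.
SELECT major,
       COUNT(*) as cnt,
       SUM(gpa) as total_gpa,
       AVG(credits) as avg_credits
FROM students
GROUP BY major

Result:
  Biology: 2 records, 6.48 total gpa, 81.50 avg credits
  CS: 5 records, 14.12 total gpa, 92.60 avg credits
  History: 3 records, 10.68 total gpa, 39.00 avg credits
  Math: 4 records, 12.06 total gpa, 73.75 avg credits
  Psychology: 2 records, 6.92 total gpa, 104.50 avg credits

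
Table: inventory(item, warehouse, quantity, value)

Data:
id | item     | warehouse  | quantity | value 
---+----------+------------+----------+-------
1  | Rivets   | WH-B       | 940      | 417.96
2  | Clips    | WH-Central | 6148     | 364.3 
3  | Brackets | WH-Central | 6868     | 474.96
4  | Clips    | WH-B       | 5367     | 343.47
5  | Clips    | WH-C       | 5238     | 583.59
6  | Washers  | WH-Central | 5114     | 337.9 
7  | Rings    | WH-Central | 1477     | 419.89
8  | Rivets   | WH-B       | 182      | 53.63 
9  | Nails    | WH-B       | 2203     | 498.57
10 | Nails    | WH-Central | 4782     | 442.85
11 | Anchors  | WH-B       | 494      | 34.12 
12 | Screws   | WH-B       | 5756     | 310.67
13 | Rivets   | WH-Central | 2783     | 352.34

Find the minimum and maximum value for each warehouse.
SELECT warehouse, MIN(value), MAX(value)
FROM inventory
GROUP BY warehouse

Result:
  WH-B: min=34.12, max=498.57
  WH-C: min=583.59, max=583.59
  WH-Central: min=337.90, max=474.96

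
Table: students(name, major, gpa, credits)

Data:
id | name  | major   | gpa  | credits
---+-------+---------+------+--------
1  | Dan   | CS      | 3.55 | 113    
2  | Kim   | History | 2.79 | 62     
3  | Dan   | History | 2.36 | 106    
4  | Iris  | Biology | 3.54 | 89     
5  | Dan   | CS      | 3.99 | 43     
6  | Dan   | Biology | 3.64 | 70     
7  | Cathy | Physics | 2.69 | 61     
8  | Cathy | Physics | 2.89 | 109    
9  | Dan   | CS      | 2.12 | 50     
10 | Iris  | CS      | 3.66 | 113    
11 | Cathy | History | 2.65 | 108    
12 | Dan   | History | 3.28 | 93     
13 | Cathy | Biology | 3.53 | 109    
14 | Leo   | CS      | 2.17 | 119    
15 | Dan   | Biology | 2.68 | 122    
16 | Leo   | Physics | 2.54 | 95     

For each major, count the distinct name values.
SELECT major, COUNT(DISTINCT name)
FROM students
GROUP BY major

Result:
  Biology: 3 distinct
  CS: 3 distinct
  History: 3 distinct
  Physics: 2 distinct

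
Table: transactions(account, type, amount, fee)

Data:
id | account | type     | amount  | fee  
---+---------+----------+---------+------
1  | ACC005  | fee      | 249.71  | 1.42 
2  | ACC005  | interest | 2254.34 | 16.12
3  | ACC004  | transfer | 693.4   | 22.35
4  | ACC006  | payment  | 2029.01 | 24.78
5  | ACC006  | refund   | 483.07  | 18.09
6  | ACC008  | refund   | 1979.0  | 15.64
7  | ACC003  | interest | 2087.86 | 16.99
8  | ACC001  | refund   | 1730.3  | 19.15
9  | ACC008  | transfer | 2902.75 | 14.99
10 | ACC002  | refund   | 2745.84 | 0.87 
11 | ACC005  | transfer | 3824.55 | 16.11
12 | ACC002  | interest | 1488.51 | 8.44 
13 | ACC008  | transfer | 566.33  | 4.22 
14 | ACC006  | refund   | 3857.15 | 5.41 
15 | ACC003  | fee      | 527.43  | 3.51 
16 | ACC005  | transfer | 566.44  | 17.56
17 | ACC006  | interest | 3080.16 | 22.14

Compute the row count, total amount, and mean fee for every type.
SELECT type,
       COUNT(*) as cnt,
       SUM(amount) as total_amount,
       AVG(fee) as avg_fee
FROM transactions
GROUP BY type

Result:
  fee: 2 records, 777.14 total amount, 2.47 avg fee
  interest: 4 records, 8910.87 total amount, 15.92 avg fee
  payment: 1 records, 2029.01 total amount, 24.78 avg fee
  refund: 5 records, 10795.36 total amount, 11.83 avg fee
  transfer: 5 records, 8553.47 total amount, 15.05 avg fee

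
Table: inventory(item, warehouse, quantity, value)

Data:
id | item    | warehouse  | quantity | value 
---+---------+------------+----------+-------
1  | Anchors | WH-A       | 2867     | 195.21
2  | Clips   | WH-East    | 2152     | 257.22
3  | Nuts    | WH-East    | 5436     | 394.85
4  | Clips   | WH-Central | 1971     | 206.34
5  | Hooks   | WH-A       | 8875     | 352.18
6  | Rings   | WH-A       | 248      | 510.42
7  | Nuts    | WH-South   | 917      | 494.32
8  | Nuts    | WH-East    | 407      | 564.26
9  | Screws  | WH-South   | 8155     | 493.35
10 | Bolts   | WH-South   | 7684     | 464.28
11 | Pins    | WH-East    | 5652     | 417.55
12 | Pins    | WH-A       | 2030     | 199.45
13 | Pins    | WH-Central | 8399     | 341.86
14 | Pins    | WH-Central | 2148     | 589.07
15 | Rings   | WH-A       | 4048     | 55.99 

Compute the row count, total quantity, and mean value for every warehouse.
SELECT warehouse,
       COUNT(*) as cnt,
       SUM(quantity) as total_quantity,
       AVG(value) as avg_value
FROM inventory
GROUP BY warehouse

Result:
  WH-A: 5 records, 18068 total quantity, 262.65 avg value
  WH-Central: 3 records, 12518 total quantity, 379.09 avg value
  WH-East: 4 records, 13647 total quantity, 408.47 avg value
  WH-South: 3 records, 16756 total quantity, 483.98 avg value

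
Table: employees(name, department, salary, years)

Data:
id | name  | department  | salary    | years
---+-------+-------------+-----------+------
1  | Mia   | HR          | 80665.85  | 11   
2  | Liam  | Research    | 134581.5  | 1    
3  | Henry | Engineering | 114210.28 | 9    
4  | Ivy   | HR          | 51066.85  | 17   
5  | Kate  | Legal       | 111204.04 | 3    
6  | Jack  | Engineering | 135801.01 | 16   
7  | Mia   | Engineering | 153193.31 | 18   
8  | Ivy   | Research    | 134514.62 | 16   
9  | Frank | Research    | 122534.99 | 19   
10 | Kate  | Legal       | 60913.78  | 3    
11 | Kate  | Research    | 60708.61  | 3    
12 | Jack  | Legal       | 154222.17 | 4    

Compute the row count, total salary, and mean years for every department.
SELECT department,
       COUNT(*) as cnt,
       SUM(salary) as total_salary,
       AVG(years) as avg_years
FROM employees
GROUP BY department

Result:
  Engineering: 3 records, 403204.60 total salary, 14.33 avg years
  HR: 2 records, 131732.70 total salary, 14.00 avg years
  Legal: 3 records, 326339.99 total salary, 3.33 avg years
  Research: 4 records, 452339.72 total salary, 9.75 avg years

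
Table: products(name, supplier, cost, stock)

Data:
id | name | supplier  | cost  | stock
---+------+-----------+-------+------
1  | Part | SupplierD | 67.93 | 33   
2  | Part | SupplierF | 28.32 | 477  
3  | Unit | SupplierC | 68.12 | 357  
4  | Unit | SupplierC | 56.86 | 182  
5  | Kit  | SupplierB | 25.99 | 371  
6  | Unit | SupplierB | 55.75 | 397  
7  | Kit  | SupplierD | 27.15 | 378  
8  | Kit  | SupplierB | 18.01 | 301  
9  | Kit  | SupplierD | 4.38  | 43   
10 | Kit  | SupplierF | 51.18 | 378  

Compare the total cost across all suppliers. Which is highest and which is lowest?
SELECT supplier, SUM(cost)
FROM products
GROUP BY supplier
ORDER BY SUM(cost)

All groups:
  SupplierF: 79.50
  SupplierD: 99.46
  SupplierB: 99.75
  SupplierC: 124.98

Highest: SupplierC (124.98)
Lowest: SupplierF (79.50)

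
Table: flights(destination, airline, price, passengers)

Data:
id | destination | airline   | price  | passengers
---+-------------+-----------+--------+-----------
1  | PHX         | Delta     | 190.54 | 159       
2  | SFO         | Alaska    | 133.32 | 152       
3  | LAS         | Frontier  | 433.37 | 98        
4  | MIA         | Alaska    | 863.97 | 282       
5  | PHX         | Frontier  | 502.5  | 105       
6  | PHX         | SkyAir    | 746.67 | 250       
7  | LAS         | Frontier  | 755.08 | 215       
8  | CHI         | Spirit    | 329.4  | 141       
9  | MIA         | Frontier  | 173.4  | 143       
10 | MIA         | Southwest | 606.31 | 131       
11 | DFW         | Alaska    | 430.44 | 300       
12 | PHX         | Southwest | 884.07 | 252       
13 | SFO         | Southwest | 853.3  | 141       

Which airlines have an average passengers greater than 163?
SELECT airline, AVG(passengers)
FROM flights
GROUP BY airline
HAVING AVG(passengers) > 163

Result:
  Alaska: avg=244.67
  SkyAir: avg=250.00
  Southwest: avg=174.67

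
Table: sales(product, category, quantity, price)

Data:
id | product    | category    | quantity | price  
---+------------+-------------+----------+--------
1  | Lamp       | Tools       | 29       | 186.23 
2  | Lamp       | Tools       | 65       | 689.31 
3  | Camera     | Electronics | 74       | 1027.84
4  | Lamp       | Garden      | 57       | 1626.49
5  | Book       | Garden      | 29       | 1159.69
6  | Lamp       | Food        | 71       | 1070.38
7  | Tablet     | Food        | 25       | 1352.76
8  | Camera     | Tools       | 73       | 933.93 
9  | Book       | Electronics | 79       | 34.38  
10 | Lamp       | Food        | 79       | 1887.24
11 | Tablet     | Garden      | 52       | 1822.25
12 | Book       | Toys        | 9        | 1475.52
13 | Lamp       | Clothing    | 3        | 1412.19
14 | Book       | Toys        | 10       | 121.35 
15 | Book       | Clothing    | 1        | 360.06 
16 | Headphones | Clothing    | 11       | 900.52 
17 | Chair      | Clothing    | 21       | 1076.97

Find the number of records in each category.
SELECT category, COUNT(*) as count
FROM sales
GROUP BY category

Result:
  Clothing: 4
  Electronics: 2
  Food: 3
  Garden: 3
  Tools: 3
  Toys: 2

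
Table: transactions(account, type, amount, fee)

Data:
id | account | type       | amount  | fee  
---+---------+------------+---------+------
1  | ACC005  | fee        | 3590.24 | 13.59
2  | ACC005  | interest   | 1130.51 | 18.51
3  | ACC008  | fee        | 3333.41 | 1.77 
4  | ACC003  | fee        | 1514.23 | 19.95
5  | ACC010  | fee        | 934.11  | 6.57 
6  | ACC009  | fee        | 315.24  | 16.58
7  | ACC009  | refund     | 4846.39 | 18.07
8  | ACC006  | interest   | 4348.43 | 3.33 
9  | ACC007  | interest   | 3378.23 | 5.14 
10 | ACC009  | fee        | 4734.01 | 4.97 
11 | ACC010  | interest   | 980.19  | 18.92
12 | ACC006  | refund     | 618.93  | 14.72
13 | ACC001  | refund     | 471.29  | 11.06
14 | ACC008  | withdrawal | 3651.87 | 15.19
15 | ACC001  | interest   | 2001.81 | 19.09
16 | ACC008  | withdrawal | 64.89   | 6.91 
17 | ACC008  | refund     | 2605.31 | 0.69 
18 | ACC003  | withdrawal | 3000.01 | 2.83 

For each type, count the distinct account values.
SELECT type, COUNT(DISTINCT account)
FROM transactions
GROUP BY type

Result:
  fee: 5 distinct
  interest: 5 distinct
  refund: 4 distinct
  withdrawal: 2 distinct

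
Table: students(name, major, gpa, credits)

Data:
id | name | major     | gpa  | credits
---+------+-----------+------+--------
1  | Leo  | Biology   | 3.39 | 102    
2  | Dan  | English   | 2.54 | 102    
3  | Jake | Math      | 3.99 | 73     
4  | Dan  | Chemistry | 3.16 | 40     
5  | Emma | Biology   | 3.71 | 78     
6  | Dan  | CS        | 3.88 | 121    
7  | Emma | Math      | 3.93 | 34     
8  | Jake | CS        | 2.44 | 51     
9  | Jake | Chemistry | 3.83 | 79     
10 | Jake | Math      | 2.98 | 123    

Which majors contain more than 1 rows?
SELECT major, COUNT(*) as cnt
FROM students
GROUP BY major
HAVING COUNT(*) > 1

Result:
  Biology: 2
  CS: 2
  Chemistry: 2
  Math: 3

Note: HAVING filters groups after aggregation, WHERE filters rows before.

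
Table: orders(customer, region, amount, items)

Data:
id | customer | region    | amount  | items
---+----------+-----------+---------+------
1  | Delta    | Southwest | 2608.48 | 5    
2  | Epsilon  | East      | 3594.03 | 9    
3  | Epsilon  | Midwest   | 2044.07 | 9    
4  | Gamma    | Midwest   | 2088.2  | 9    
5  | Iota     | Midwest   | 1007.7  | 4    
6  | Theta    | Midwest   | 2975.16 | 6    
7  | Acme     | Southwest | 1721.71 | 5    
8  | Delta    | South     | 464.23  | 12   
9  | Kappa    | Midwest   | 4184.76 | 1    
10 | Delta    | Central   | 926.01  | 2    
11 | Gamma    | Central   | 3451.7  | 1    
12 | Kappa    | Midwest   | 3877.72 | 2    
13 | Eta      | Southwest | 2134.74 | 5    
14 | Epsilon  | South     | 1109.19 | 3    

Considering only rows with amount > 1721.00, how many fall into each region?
SELECT region, COUNT(*)
FROM orders
WHERE amount > 1721.00
GROUP BY region

Note: WHERE filters rows before grouping.

Result:
  Central: 1
  East: 1
  Midwest: 5
  Southwest: 3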